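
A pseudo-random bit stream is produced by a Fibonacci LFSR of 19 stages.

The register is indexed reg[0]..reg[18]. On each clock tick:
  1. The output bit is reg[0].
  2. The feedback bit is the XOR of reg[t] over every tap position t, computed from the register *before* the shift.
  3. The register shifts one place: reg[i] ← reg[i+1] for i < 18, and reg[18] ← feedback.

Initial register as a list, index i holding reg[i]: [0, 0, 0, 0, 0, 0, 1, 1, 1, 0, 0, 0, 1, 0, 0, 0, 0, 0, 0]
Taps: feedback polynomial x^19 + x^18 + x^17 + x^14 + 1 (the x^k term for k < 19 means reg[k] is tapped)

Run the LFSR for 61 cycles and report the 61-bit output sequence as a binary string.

tick  register→output (feedback)
  0  0000001110001000000→0 (0)
  1  0000011100010000000→0 (0)
  2  0000111000100000000→0 (0)
  3  0001110001000000000→0 (0)
  4  0011100010000000000→0 (0)
  5  0111000100000000000→0 (0)
  6  1110001000000000000→1 (1)
  7  1100010000000000001→1 (0)
  8  1000100000000000010→1 (0)
  9  0001000000000000100→0 (0)
 10  0010000000000001000→0 (0)
 11  0100000000000010000→0 (1)
 12  1000000000000100001→1 (0)
 13  0000000000001000010→0 (1)
 14  0000000000010000101→0 (1)
 15  0000000000100001011→0 (0)
 16  0000000001000010110→0 (0)
 17  0000000010000101100→0 (0)
 18  0000000100001011000→0 (1)
 19  0000001000010110001→0 (0)
 20  0000010000101100010→0 (1)
 21  0000100001011000101→0 (1)
 22  0001000010110001011→0 (0)
 23  0010000101100010110→0 (0)
 24  0100001011000101100→0 (0)
 25  1000010110001011000→1 (0)
 26  0000101100010110000→0 (1)
 27  0001011000101100001→0 (1)
 28  0010110001011000011→0 (0)
 29  0101100010110000110→0 (1)
 30  1011000101100001101→1 (0)
 31  0110001011000011010→0 (0)
 32  1100010110000110100→1 (0)
 33  1000101100001101000→1 (1)
 34  0001011000011010001→0 (0)
 35  0010110000110100010→0 (1)
 36  0101100001101000101→0 (1)
 37  1011000011010001011→1 (1)
 38  0110000110100010111→0 (1)
 39  1100001101000101111→1 (1)
 40  1000011010001011111→1 (0)
 41  0000110100010111110→0 (0)
 42  0001101000101111100→0 (1)
 43  0011010001011111001→0 (0)
 44  0110100010111110010→0 (0)
 45  1101000101111100100→1 (1)
 46  1010001011111001001→1 (0)
 47  0100010111110010010→0 (0)
 48  1000101111100100100→1 (1)
 49  0001011111001001001→0 (1)
 50  0010111110010010011→0 (1)
 51  0101111100100100111→0 (0)
 52  1011111001001001110→1 (0)
 53  0111110010010011100→0 (1)
 54  1111100100100111001→1 (1)
 55  1111001001001110011→1 (0)
 56  1110010010011100110→1 (0)
 57  1100100100111001100→1 (1)
 58  1001001001110011001→1 (1)
 59  0010010011100110011→0 (1)
 60  0100100111001100111→0 (0)

0000001110001000000000000100001011000101100001101000101111100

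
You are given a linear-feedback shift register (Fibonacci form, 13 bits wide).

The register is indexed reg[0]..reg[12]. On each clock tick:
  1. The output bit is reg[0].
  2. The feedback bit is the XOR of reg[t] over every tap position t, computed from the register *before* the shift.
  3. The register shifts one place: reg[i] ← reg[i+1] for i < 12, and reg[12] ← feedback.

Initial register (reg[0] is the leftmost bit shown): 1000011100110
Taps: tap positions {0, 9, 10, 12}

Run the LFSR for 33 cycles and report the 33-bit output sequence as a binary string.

100001110011000111101100100110010

step | reg (before) | out | fb
   0 | 1000011100110 | 1 | 0
   1 | 0000111001100 | 0 | 0
   2 | 0001110011000 | 0 | 1
   3 | 0011100110001 | 0 | 1
   4 | 0111001100011 | 0 | 1
   5 | 1110011000111 | 1 | 1
   6 | 1100110001111 | 1 | 0
   7 | 1001100011110 | 1 | 1
   8 | 0011000111101 | 0 | 1
   9 | 0110001111011 | 0 | 0
  10 | 1100011110110 | 1 | 0
  11 | 1000111101100 | 1 | 1
  12 | 0001111011001 | 0 | 0
  13 | 0011110110010 | 0 | 0
  14 | 0111101100100 | 0 | 1
  15 | 1111011001001 | 1 | 1
  16 | 1110110010011 | 1 | 0
  17 | 1101100100110 | 1 | 0
  18 | 1011001001100 | 1 | 1
  19 | 0110010011001 | 0 | 0
  20 | 1100100110010 | 1 | 1
  21 | 1001001100101 | 1 | 1
  22 | 0010011001011 | 0 | 0
  23 | 0100110010110 | 0 | 1
  24 | 1001100101101 | 1 | 0
  25 | 0011001011010 | 0 | 1
  26 | 0110010110101 | 0 | 0
  27 | 1100101101010 | 1 | 0
  28 | 1001011010100 | 1 | 0
  29 | 0010110101000 | 0 | 1
  30 | 0101101010001 | 0 | 1
  31 | 1011010100011 | 1 | 0
  32 | 0110101000110 | 0 | 1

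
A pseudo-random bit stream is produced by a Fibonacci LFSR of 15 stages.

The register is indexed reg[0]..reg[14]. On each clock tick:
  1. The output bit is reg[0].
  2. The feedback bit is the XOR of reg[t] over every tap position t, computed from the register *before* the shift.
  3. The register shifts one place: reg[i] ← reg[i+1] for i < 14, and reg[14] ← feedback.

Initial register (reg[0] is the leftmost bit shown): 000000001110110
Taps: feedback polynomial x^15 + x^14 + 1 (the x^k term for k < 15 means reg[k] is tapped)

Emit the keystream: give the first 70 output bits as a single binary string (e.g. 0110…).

step | reg (before) | out | fb
   0 | 000000001110110 | 0 | 0
   1 | 000000011101100 | 0 | 0
   2 | 000000111011000 | 0 | 0
   3 | 000001110110000 | 0 | 0
   4 | 000011101100000 | 0 | 0
   5 | 000111011000000 | 0 | 0
   6 | 001110110000000 | 0 | 0
   7 | 011101100000000 | 0 | 0
   8 | 111011000000000 | 1 | 1
   9 | 110110000000001 | 1 | 0
  10 | 101100000000010 | 1 | 1
  11 | 011000000000101 | 0 | 1
  12 | 110000000001011 | 1 | 0
  13 | 100000000010110 | 1 | 1
  14 | 000000000101101 | 0 | 1
  15 | 000000001011011 | 0 | 1
  16 | 000000010110111 | 0 | 1
  17 | 000000101101111 | 0 | 1
  18 | 000001011011111 | 0 | 1
  19 | 000010110111111 | 0 | 1
  20 | 000101101111111 | 0 | 1
  21 | 001011011111111 | 0 | 1
  22 | 010110111111111 | 0 | 1
  23 | 101101111111111 | 1 | 0
  24 | 011011111111110 | 0 | 0
  25 | 110111111111100 | 1 | 1
  26 | 101111111111001 | 1 | 0
  27 | 011111111110010 | 0 | 0
  28 | 111111111100100 | 1 | 1
  29 | 111111111001001 | 1 | 0
  30 | 111111110010010 | 1 | 1
  31 | 111111100100101 | 1 | 0
  32 | 111111001001010 | 1 | 1
  33 | 111110010010101 | 1 | 0
  34 | 111100100101010 | 1 | 1
  35 | 111001001010101 | 1 | 0
  36 | 110010010101010 | 1 | 1
  37 | 100100101010101 | 1 | 0
  38 | 001001010101010 | 0 | 0
  39 | 010010101010100 | 0 | 0
  40 | 100101010101000 | 1 | 1
  41 | 001010101010001 | 0 | 1
  42 | 010101010100011 | 0 | 1
  43 | 101010101000111 | 1 | 0
  44 | 010101010001110 | 0 | 0
  45 | 101010100011100 | 1 | 1
  46 | 010101000111001 | 0 | 1
  47 | 101010001110011 | 1 | 0
  48 | 010100011100110 | 0 | 0
  49 | 101000111001100 | 1 | 1
  50 | 010001110011001 | 0 | 1
  51 | 100011100110011 | 1 | 0
  52 | 000111001100110 | 0 | 0
  53 | 001110011001100 | 0 | 0
  54 | 011100110011000 | 0 | 0
  55 | 111001100110000 | 1 | 1
  56 | 110011001100001 | 1 | 0
  57 | 100110011000010 | 1 | 1
  58 | 001100110000101 | 0 | 1
  59 | 011001100001011 | 0 | 1
  60 | 110011000010111 | 1 | 0
  61 | 100110000101110 | 1 | 1
  62 | 001100001011101 | 0 | 1
  63 | 011000010111011 | 0 | 1
  64 | 110000101110111 | 1 | 0
  65 | 100001011101110 | 1 | 1
  66 | 000010111011101 | 0 | 1
  67 | 000101110111011 | 0 | 1
  68 | 001011101110111 | 0 | 1
  69 | 010111011101111 | 0 | 1

0000000011101100000000010110111111111100100101010101000111001100110000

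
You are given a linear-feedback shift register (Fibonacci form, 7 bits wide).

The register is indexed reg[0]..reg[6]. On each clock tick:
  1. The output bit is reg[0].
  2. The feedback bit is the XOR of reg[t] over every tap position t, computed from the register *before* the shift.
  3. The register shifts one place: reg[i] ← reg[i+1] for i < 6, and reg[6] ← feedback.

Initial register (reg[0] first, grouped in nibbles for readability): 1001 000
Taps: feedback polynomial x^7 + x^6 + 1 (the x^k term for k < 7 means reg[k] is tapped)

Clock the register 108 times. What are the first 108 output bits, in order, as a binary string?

100100011100001011111001010111001101000100111100010100001100000100000011111110101010011001110111010010110001

tick  register→output (feedback)
  0  1001000→1 (1)
  1  0010001→0 (1)
  2  0100011→0 (1)
  3  1000111→1 (0)
  4  0001110→0 (0)
  5  0011100→0 (0)
  6  0111000→0 (0)
  7  1110000→1 (1)
  8  1100001→1 (0)
  9  1000010→1 (1)
 10  0000101→0 (1)
 11  0001011→0 (1)
 12  0010111→0 (1)
 13  0101111→0 (1)
 14  1011111→1 (0)
 15  0111110→0 (0)
 16  1111100→1 (1)
 17  1111001→1 (0)
 18  1110010→1 (1)
 19  1100101→1 (0)
 20  1001010→1 (1)
 21  0010101→0 (1)
 22  0101011→0 (1)
 23  1010111→1 (0)
 24  0101110→0 (0)
 25  1011100→1 (1)
 26  0111001→0 (1)
 27  1110011→1 (0)
 28  1100110→1 (1)
 29  1001101→1 (0)
 30  0011010→0 (0)
 31  0110100→0 (0)
 32  1101000→1 (1)
 33  1010001→1 (0)
 34  0100010→0 (0)
 35  1000100→1 (1)
 36  0001001→0 (1)
 37  0010011→0 (1)
 38  0100111→0 (1)
 39  1001111→1 (0)
 40  0011110→0 (0)
 41  0111100→0 (0)
 42  1111000→1 (1)
 43  1110001→1 (0)
 44  1100010→1 (1)
 45  1000101→1 (0)
 46  0001010→0 (0)
 47  0010100→0 (0)
 48  0101000→0 (0)
 49  1010000→1 (1)
 50  0100001→0 (1)
 51  1000011→1 (0)
 52  0000110→0 (0)
 53  0001100→0 (0)
 54  0011000→0 (0)
 55  0110000→0 (0)
 56  1100000→1 (1)
 57  1000001→1 (0)
 58  0000010→0 (0)
 59  0000100→0 (0)
 60  0001000→0 (0)
 61  0010000→0 (0)
 62  0100000→0 (0)
 63  1000000→1 (1)
 64  0000001→0 (1)
 65  0000011→0 (1)
 66  0000111→0 (1)
 67  0001111→0 (1)
 68  0011111→0 (1)
 69  0111111→0 (1)
 70  1111111→1 (0)
 71  1111110→1 (1)
 72  1111101→1 (0)
 73  1111010→1 (1)
 74  1110101→1 (0)
 75  1101010→1 (1)
 76  1010101→1 (0)
 77  0101010→0 (0)
 78  1010100→1 (1)
 79  0101001→0 (1)
 80  1010011→1 (0)
 81  0100110→0 (0)
 82  1001100→1 (1)
 83  0011001→0 (1)
 84  0110011→0 (1)
 85  1100111→1 (0)
 86  1001110→1 (1)
 87  0011101→0 (1)
 88  0111011→0 (1)
 89  1110111→1 (0)
 90  1101110→1 (1)
 91  1011101→1 (0)
 92  0111010→0 (0)
 93  1110100→1 (1)
 94  1101001→1 (0)
 95  1010010→1 (1)
 96  0100101→0 (1)
 97  1001011→1 (0)
 98  0010110→0 (0)
 99  0101100→0 (0)
100  1011000→1 (1)
101  0110001→0 (1)
102  1100011→1 (0)
103  1000110→1 (1)
104  0001101→0 (1)
105  0011011→0 (1)
106  0110111→0 (1)
107  1101111→1 (0)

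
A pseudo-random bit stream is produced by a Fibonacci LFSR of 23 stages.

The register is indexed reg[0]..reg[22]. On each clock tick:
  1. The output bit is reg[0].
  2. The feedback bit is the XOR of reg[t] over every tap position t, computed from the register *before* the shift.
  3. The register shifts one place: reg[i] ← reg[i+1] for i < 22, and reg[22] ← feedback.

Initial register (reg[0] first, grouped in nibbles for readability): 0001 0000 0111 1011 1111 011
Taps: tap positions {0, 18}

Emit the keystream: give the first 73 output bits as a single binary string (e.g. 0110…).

tick  register→output (feedback)
  0  00010000011110111111011→0 (1)
  1  00100000111101111110111→0 (1)
  2  01000001111011111101111→0 (0)
  3  10000011110111111011110→1 (0)
  4  00000111101111110111100→0 (1)
  5  00001111011111101111001→0 (1)
  6  00011110111111011110011→0 (1)
  7  00111101111110111100111→0 (0)
  8  01111011111101111001110→0 (0)
  9  11110111111011110011100→1 (0)
 10  11101111110111100111000→1 (0)
 11  11011111101111001110000→1 (0)
 12  10111111011110011100000→1 (1)
 13  01111110111100111000001→0 (0)
 14  11111101111001110000010→1 (1)
 15  11111011110011100000101→1 (1)
 16  11110111100111000001011→1 (1)
 17  11101111001110000010111→1 (0)
 18  11011110011100000101110→1 (1)
 19  10111100111000001011101→1 (0)
 20  01111001110000010111010→0 (1)
 21  11110011100000101110101→1 (0)
 22  11100111000001011101010→1 (1)
 23  11001110000010111010101→1 (0)
 24  10011100000101110101010→1 (1)
 25  00111000001011101010101→0 (1)
 26  01110000010111010101011→0 (0)
 27  11100000101110101010110→1 (0)
 28  11000001011101010101100→1 (1)
 29  10000010111010101011001→1 (0)
 30  00000101110101010110010→0 (1)
 31  00001011101010101100101→0 (0)
 32  00010111010101011001010→0 (0)
 33  00101110101010110010100→0 (1)
 34  01011101010101100101001→0 (0)
 35  10111010101011001010010→1 (0)
 36  01110101010110010100100→0 (0)
 37  11101010101100101001000→1 (1)
 38  11010101011001010010001→1 (0)
 39  10101010110010100100010→1 (1)
 40  01010101100101001000101→0 (0)
 41  10101011001010010001010→1 (1)
 42  01010110010100100010101→0 (1)
 43  10101100101001000101011→1 (1)
 44  01011001010010001010111→0 (1)
 45  10110010100100010101111→1 (1)
 46  01100101001000101011111→0 (1)
 47  11001010010001010111111→1 (0)
 48  10010100100010101111110→1 (0)
 49  00101001000101011111100→0 (1)
 50  01010010001010111111001→0 (1)
 51  10100100010101111110011→1 (0)
 52  01001000101011111100110→0 (0)
 53  10010001010111111001100→1 (1)
 54  00100010101111110011001→0 (1)
 55  01000101011111100110011→0 (1)
 56  10001010111111001100111→1 (1)
 57  00010101111110011001111→0 (0)
 58  00101011111100110011110→0 (1)
 59  01010111111001100111101→0 (1)
 60  10101111110011001111011→1 (0)
 61  01011111100110011110110→0 (1)
 62  10111111001100111101101→1 (1)
 63  01111110011001111011011→0 (1)
 64  11111100110011110110111→1 (0)
 65  11111001100111101101110→1 (1)
 66  11110011001111011011101→1 (0)
 67  11100110011110110111010→1 (0)
 68  11001100111101101110100→1 (0)
 69  10011001111011011101000→1 (1)
 70  00110011110110111010001→0 (1)
 71  01100111101101110100011→0 (0)
 72  11001111011011101000110→1 (1)

0001000001111011111101111001110000010111010101011001010010001010111111001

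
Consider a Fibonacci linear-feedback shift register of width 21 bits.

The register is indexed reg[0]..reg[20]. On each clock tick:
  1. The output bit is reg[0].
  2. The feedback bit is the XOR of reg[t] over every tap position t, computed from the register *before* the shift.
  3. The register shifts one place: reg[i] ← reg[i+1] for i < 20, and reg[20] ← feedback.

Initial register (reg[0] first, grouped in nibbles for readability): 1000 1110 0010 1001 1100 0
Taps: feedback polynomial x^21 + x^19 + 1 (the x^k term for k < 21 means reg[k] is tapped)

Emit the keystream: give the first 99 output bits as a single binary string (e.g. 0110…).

step | reg (before) | out | fb
   0 | 100011100010100111000 | 1 | 1
   1 | 000111000101001110001 | 0 | 0
   2 | 001110001010011100010 | 0 | 1
   3 | 011100010100111000101 | 0 | 0
   4 | 111000101001110001010 | 1 | 0
   5 | 110001010011100010100 | 1 | 1
   6 | 100010100111000101001 | 1 | 1
   7 | 000101001110001010011 | 0 | 1
   8 | 001010011100010100111 | 0 | 1
   9 | 010100111000101001111 | 0 | 1
  10 | 101001110001010011111 | 1 | 0
  11 | 010011100010100111110 | 0 | 1
  12 | 100111000101001111101 | 1 | 1
  13 | 001110001010011111011 | 0 | 1
  14 | 011100010100111110111 | 0 | 1
  15 | 111000101001111101111 | 1 | 0
  16 | 110001010011111011110 | 1 | 0
  17 | 100010100111110111100 | 1 | 1
  18 | 000101001111101111001 | 0 | 0
  19 | 001010011111011110010 | 0 | 1
  20 | 010100111110111100101 | 0 | 0
  21 | 101001111101111001010 | 1 | 0
  22 | 010011111011110010100 | 0 | 0
  23 | 100111110111100101000 | 1 | 1
  24 | 001111101111001010001 | 0 | 0
  25 | 011111011110010100010 | 0 | 1
  26 | 111110111100101000101 | 1 | 1
  27 | 111101111001010001011 | 1 | 0
  28 | 111011110010100010110 | 1 | 0
  29 | 110111100101000101100 | 1 | 1
  30 | 101111001010001011001 | 1 | 1
  31 | 011110010100010110011 | 0 | 1
  32 | 111100101000101100111 | 1 | 0
  33 | 111001010001011001110 | 1 | 0
  34 | 110010100010110011100 | 1 | 1
  35 | 100101000101100111001 | 1 | 1
  36 | 001010001011001110011 | 0 | 1
  37 | 010100010110011100111 | 0 | 1
  38 | 101000101100111001111 | 1 | 0
  39 | 010001011001110011110 | 0 | 1
  40 | 100010110011100111101 | 1 | 1
  41 | 000101100111001111011 | 0 | 1
  42 | 001011001110011110111 | 0 | 1
  43 | 010110011100111101111 | 0 | 1
  44 | 101100111001111011111 | 1 | 0
  45 | 011001110011110111110 | 0 | 1
  46 | 110011100111101111101 | 1 | 1
  47 | 100111001111011111011 | 1 | 0
  48 | 001110011110111110110 | 0 | 1
  49 | 011100111101111101101 | 0 | 0
  50 | 111001111011111011010 | 1 | 0
  51 | 110011110111110110100 | 1 | 1
  52 | 100111101111101101001 | 1 | 1
  53 | 001111011111011010011 | 0 | 1
  54 | 011110111110110100111 | 0 | 1
  55 | 111101111101101001111 | 1 | 0
  56 | 111011111011010011110 | 1 | 0
  57 | 110111110110100111100 | 1 | 1
  58 | 101111101101001111001 | 1 | 1
  59 | 011111011010011110011 | 0 | 1
  60 | 111110110100111100111 | 1 | 0
  61 | 111101101001111001110 | 1 | 0
  62 | 111011010011110011100 | 1 | 1
  63 | 110110100111100111001 | 1 | 1
  64 | 101101001111001110011 | 1 | 0
  65 | 011010011110011100110 | 0 | 1
  66 | 110100111100111001101 | 1 | 1
  67 | 101001111001110011011 | 1 | 0
  68 | 010011110011100110110 | 0 | 1
  69 | 100111100111001101101 | 1 | 1
  70 | 001111001110011011011 | 0 | 1
  71 | 011110011100110110111 | 0 | 1
  72 | 111100111001101101111 | 1 | 0
  73 | 111001110011011011110 | 1 | 0
  74 | 110011100110110111100 | 1 | 1
  75 | 100111001101101111001 | 1 | 1
  76 | 001110011011011110011 | 0 | 1
  77 | 011100110110111100111 | 0 | 1
  78 | 111001101101111001111 | 1 | 0
  79 | 110011011011110011110 | 1 | 0
  80 | 100110110111100111100 | 1 | 1
  81 | 001101101111001111001 | 0 | 0
  82 | 011011011110011110010 | 0 | 1
  83 | 110110111100111100101 | 1 | 1
  84 | 101101111001111001011 | 1 | 0
  85 | 011011110011110010110 | 0 | 1
  86 | 110111100111100101101 | 1 | 1
  87 | 101111001111001011011 | 1 | 0
  88 | 011110011110010110110 | 0 | 1
  89 | 111100111100101101101 | 1 | 1
  90 | 111001111001011011011 | 1 | 0
  91 | 110011110010110110110 | 1 | 0
  92 | 100111100101101101100 | 1 | 1
  93 | 001111001011011011001 | 0 | 0
  94 | 011110010110110110010 | 0 | 1
  95 | 111100101101101100101 | 1 | 1
  96 | 111001011011011001011 | 1 | 0
  97 | 110010110110110010110 | 1 | 0
  98 | 100101101101100101100 | 1 | 1

100011100010100111000101001111101111001010001011001110011110111110110100111100111001101101111001111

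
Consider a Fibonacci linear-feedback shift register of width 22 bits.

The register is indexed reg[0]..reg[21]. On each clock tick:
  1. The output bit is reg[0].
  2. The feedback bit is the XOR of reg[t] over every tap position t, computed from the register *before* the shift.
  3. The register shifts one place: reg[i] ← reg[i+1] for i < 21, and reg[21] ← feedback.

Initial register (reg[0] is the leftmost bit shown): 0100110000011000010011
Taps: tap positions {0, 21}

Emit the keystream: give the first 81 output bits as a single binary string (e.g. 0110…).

k : reg_k → out_k, fb_k
0: 0100110000011000010011 → 0, fb=1
1: 1001100000110000100111 → 1, fb=0
2: 0011000001100001001110 → 0, fb=0
3: 0110000011000010011100 → 0, fb=0
4: 1100000110000100111000 → 1, fb=1
5: 1000001100001001110001 → 1, fb=0
6: 0000011000010011100010 → 0, fb=0
7: 0000110000100111000100 → 0, fb=0
8: 0001100001001110001000 → 0, fb=0
9: 0011000010011100010000 → 0, fb=0
10: 0110000100111000100000 → 0, fb=0
11: 1100001001110001000000 → 1, fb=1
12: 1000010011100010000001 → 1, fb=0
13: 0000100111000100000010 → 0, fb=0
14: 0001001110001000000100 → 0, fb=0
15: 0010011100010000001000 → 0, fb=0
16: 0100111000100000010000 → 0, fb=0
17: 1001110001000000100000 → 1, fb=1
18: 0011100010000001000001 → 0, fb=1
19: 0111000100000010000011 → 0, fb=1
20: 1110001000000100000111 → 1, fb=0
21: 1100010000001000001110 → 1, fb=1
22: 1000100000010000011101 → 1, fb=0
23: 0001000000100000111010 → 0, fb=0
24: 0010000001000001110100 → 0, fb=0
25: 0100000010000011101000 → 0, fb=0
26: 1000000100000111010000 → 1, fb=1
27: 0000001000001110100001 → 0, fb=1
28: 0000010000011101000011 → 0, fb=1
29: 0000100000111010000111 → 0, fb=1
30: 0001000001110100001111 → 0, fb=1
31: 0010000011101000011111 → 0, fb=1
32: 0100000111010000111111 → 0, fb=1
33: 1000001110100001111111 → 1, fb=0
34: 0000011101000011111110 → 0, fb=0
35: 0000111010000111111100 → 0, fb=0
36: 0001110100001111111000 → 0, fb=0
37: 0011101000011111110000 → 0, fb=0
38: 0111010000111111100000 → 0, fb=0
39: 1110100001111111000000 → 1, fb=1
40: 1101000011111110000001 → 1, fb=0
41: 1010000111111100000010 → 1, fb=1
42: 0100001111111000000101 → 0, fb=1
43: 1000011111110000001011 → 1, fb=0
44: 0000111111100000010110 → 0, fb=0
45: 0001111111000000101100 → 0, fb=0
46: 0011111110000001011000 → 0, fb=0
47: 0111111100000010110000 → 0, fb=0
48: 1111111000000101100000 → 1, fb=1
49: 1111110000001011000001 → 1, fb=0
50: 1111100000010110000010 → 1, fb=1
51: 1111000000101100000101 → 1, fb=0
52: 1110000001011000001010 → 1, fb=1
53: 1100000010110000010101 → 1, fb=0
54: 1000000101100000101010 → 1, fb=1
55: 0000001011000001010101 → 0, fb=1
56: 0000010110000010101011 → 0, fb=1
57: 0000101100000101010111 → 0, fb=1
58: 0001011000001010101111 → 0, fb=1
59: 0010110000010101011111 → 0, fb=1
60: 0101100000101010111111 → 0, fb=1
61: 1011000001010101111111 → 1, fb=0
62: 0110000010101011111110 → 0, fb=0
63: 1100000101010111111100 → 1, fb=1
64: 1000001010101111111001 → 1, fb=0
65: 0000010101011111110010 → 0, fb=0
66: 0000101010111111100100 → 0, fb=0
67: 0001010101111111001000 → 0, fb=0
68: 0010101011111110010000 → 0, fb=0
69: 0101010111111100100000 → 0, fb=0
70: 1010101111111001000000 → 1, fb=1
71: 0101011111110010000001 → 0, fb=1
72: 1010111111100100000011 → 1, fb=0
73: 0101111111001000000110 → 0, fb=0
74: 1011111110010000001100 → 1, fb=1
75: 0111111100100000011001 → 0, fb=1
76: 1111111001000000110011 → 1, fb=0
77: 1111110010000001100110 → 1, fb=1
78: 1111100100000011001101 → 1, fb=0
79: 1111001000000110011010 → 1, fb=1
80: 1110010000001100110101 → 1, fb=0

010011000001100001001110001000000100000111010000111111100000010110000010101011111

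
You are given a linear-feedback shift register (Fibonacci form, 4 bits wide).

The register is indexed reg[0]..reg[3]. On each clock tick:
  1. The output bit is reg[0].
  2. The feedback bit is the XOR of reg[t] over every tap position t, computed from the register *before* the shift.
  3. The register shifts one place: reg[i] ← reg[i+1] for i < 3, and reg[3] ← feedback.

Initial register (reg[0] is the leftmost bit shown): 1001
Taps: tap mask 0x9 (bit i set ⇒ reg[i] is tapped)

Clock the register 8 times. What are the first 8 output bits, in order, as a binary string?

step | reg (before) | out | fb
   0 | 1001 | 1 | 0
   1 | 0010 | 0 | 0
   2 | 0100 | 0 | 0
   3 | 1000 | 1 | 1
   4 | 0001 | 0 | 1
   5 | 0011 | 0 | 1
   6 | 0111 | 0 | 1
   7 | 1111 | 1 | 0

10010001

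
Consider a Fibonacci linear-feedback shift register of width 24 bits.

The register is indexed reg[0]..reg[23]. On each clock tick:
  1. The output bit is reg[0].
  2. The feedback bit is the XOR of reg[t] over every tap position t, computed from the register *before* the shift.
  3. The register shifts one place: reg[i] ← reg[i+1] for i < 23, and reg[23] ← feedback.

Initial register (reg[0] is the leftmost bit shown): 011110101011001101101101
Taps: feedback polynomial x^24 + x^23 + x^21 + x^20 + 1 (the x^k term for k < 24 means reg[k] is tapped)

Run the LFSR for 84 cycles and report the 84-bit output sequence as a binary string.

step | reg (before) | out | fb
   0 | 011110101011001101101101 | 0 | 1
   1 | 111101010110011011011011 | 1 | 1
   2 | 111010101100110110110111 | 1 | 1
   3 | 110101011001101101101111 | 1 | 0
   4 | 101010110011011011011110 | 1 | 1
   5 | 010101100110110110111101 | 0 | 1
   6 | 101011001101101101111011 | 1 | 1
   7 | 010110011011011011110111 | 0 | 0
   8 | 101100110110110111101110 | 1 | 1
   9 | 011001101101101111011101 | 0 | 1
  10 | 110011011011011110111011 | 1 | 1
  11 | 100110110110111101110111 | 1 | 1
  12 | 001101101101111011101111 | 0 | 1
  13 | 011011011011110111011111 | 0 | 1
  14 | 110110110111101110111111 | 1 | 0
  15 | 101101101111011101111110 | 1 | 1
  16 | 011011011110111011111101 | 0 | 1
  17 | 110110111101110111111011 | 1 | 1
  18 | 101101111011101111110111 | 1 | 1
  19 | 011011110111011111101111 | 0 | 1
  20 | 110111101110111111011111 | 1 | 0
  21 | 101111011101111110111110 | 1 | 1
  22 | 011110111011111101111101 | 0 | 1
  23 | 111101110111111011111011 | 1 | 1
  24 | 111011101111110111110111 | 1 | 1
  25 | 110111011111101111101111 | 1 | 0
  26 | 101110111111011111011110 | 1 | 1
  27 | 011101111110111110111101 | 0 | 1
  28 | 111011111101111101111011 | 1 | 1
  29 | 110111111011111011110111 | 1 | 1
  30 | 101111110111110111101111 | 1 | 0
  31 | 011111101111101111011110 | 0 | 0
  32 | 111111011111011110111100 | 1 | 1
  33 | 111110111110111101111001 | 1 | 1
  34 | 111101111101111011110011 | 1 | 0
  35 | 111011111011110111100110 | 1 | 0
  36 | 110111110111101111001100 | 1 | 1
  37 | 101111101111011110011001 | 1 | 1
  38 | 011111011110111100110011 | 0 | 1
  39 | 111110111101111001100111 | 1 | 1
  40 | 111101111011110011001111 | 1 | 0
  41 | 111011110111100110011110 | 1 | 1
  42 | 110111101111001100111101 | 1 | 0
  43 | 101111011110011001111010 | 1 | 0
  44 | 011110111100110011110100 | 0 | 1
  45 | 111101111001100111101001 | 1 | 1
  46 | 111011110011001111010011 | 1 | 0
  47 | 110111100110011110100110 | 1 | 0
  48 | 101111001100111101001100 | 1 | 1
  49 | 011110011001111010011001 | 0 | 0
  50 | 111100110011110100110010 | 1 | 1
  51 | 111001100111101001100101 | 1 | 1
  52 | 110011001111010011001011 | 1 | 1
  53 | 100110011110100110010111 | 1 | 1
  54 | 001100111101001100101111 | 0 | 1
  55 | 011001111010011001011111 | 0 | 1
  56 | 110011110100110010111111 | 1 | 0
  57 | 100111101001100101111110 | 1 | 1
  58 | 001111010011001011111101 | 0 | 1
  59 | 011110100110010111111011 | 0 | 0
  60 | 111101001100101111110110 | 1 | 0
  61 | 111010011001011111101100 | 1 | 1
  62 | 110100110010111111011001 | 1 | 1
  63 | 101001100101111110110011 | 1 | 0
  64 | 010011001011111101100110 | 0 | 1
  65 | 100110010111111011001101 | 1 | 0
  66 | 001100101111110110011010 | 0 | 1
  67 | 011001011111101100110101 | 0 | 0
  68 | 110010111111011001101010 | 1 | 0
  69 | 100101111110110011010100 | 1 | 0
  70 | 001011111101100110101000 | 0 | 1
  71 | 010111111011001101010001 | 0 | 1
  72 | 101111110110011010100011 | 1 | 0
  73 | 011111101100110101000110 | 0 | 1
  74 | 111111011001101010001101 | 1 | 0
  75 | 111110110011010100011010 | 1 | 0
  76 | 111101100110101000110100 | 1 | 0
  77 | 111011001101010001101000 | 1 | 0
  78 | 110110011010100011010000 | 1 | 1
  79 | 101100110101000110100001 | 1 | 0
  80 | 011001101010001101000010 | 0 | 0
  81 | 110011010100011010000100 | 1 | 0
  82 | 100110101000110100001000 | 1 | 0
  83 | 001101010001101000010000 | 0 | 0

011110101011001101101101111011101111110111110111101111001100111101001100101111110110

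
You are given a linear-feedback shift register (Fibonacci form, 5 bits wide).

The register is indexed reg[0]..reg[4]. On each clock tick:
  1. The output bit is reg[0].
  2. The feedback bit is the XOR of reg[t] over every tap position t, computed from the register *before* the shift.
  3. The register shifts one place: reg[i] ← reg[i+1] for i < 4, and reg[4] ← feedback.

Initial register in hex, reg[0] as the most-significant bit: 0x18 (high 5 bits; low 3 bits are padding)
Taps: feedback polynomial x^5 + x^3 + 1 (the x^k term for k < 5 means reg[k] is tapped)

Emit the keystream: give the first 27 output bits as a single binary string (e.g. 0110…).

k : reg_k → out_k, fb_k
0: 00011 → 0, fb=1
1: 00111 → 0, fb=1
2: 01111 → 0, fb=1
3: 11111 → 1, fb=0
4: 11110 → 1, fb=0
5: 11100 → 1, fb=1
6: 11001 → 1, fb=1
7: 10011 → 1, fb=0
8: 00110 → 0, fb=1
9: 01101 → 0, fb=0
10: 11010 → 1, fb=0
11: 10100 → 1, fb=1
12: 01001 → 0, fb=0
13: 10010 → 1, fb=0
14: 00100 → 0, fb=0
15: 01000 → 0, fb=0
16: 10000 → 1, fb=1
17: 00001 → 0, fb=0
18: 00010 → 0, fb=1
19: 00101 → 0, fb=0
20: 01010 → 0, fb=1
21: 10101 → 1, fb=1
22: 01011 → 0, fb=1
23: 10111 → 1, fb=0
24: 01110 → 0, fb=1
25: 11101 → 1, fb=1
26: 11011 → 1, fb=0

000111110011010010000101011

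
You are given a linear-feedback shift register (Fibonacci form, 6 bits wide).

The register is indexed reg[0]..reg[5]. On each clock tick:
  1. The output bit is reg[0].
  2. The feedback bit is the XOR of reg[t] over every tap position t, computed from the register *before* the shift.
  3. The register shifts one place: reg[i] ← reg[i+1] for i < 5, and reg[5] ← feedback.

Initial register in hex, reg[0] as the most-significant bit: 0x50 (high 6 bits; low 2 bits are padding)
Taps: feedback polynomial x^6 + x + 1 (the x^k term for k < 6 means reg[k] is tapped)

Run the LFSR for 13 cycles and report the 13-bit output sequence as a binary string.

0101001111010

tick  register→output (feedback)
  0  010100→0 (1)
  1  101001→1 (1)
  2  010011→0 (1)
  3  100111→1 (1)
  4  001111→0 (0)
  5  011110→0 (1)
  6  111101→1 (0)
  7  111010→1 (0)
  8  110100→1 (0)
  9  101000→1 (1)
 10  010001→0 (1)
 11  100011→1 (1)
 12  000111→0 (0)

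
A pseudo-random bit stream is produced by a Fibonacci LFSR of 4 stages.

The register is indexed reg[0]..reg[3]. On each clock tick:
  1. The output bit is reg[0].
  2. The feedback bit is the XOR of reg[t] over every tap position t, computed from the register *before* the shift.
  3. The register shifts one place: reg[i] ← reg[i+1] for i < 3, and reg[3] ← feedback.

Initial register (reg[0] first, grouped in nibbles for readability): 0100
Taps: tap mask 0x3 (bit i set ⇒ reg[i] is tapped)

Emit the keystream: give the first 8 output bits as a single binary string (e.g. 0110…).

step | reg (before) | out | fb
   0 | 0100 | 0 | 1
   1 | 1001 | 1 | 1
   2 | 0011 | 0 | 0
   3 | 0110 | 0 | 1
   4 | 1101 | 1 | 0
   5 | 1010 | 1 | 1
   6 | 0101 | 0 | 1
   7 | 1011 | 1 | 1

01001101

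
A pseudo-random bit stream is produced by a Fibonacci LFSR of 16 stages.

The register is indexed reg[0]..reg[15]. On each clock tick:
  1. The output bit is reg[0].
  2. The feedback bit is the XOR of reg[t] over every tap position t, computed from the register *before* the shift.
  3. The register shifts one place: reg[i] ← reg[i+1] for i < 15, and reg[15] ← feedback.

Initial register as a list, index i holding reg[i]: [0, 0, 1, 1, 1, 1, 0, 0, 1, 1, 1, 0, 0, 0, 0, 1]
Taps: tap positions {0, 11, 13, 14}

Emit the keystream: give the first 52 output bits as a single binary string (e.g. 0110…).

step | reg (before) | out | fb
   0 | 0011110011100001 | 0 | 0
   1 | 0111100111000010 | 0 | 1
   2 | 1111001110000101 | 1 | 0
   3 | 1110011100001010 | 1 | 0
   4 | 1100111000010100 | 1 | 1
   5 | 1001110000101001 | 1 | 1
   6 | 0011100001010011 | 0 | 0
   7 | 0111000010100110 | 0 | 0
   8 | 1110000101001100 | 1 | 0
   9 | 1100001010011000 | 1 | 0
  10 | 1000010100110000 | 1 | 0
  11 | 0000101001100000 | 0 | 0
  12 | 0001010011000000 | 0 | 0
  13 | 0010100110000000 | 0 | 0
  14 | 0101001100000000 | 0 | 0
  15 | 1010011000000000 | 1 | 1
  16 | 0100110000000001 | 0 | 0
  17 | 1001100000000010 | 1 | 0
  18 | 0011000000000100 | 0 | 1
  19 | 0110000000001001 | 0 | 0
  20 | 1100000000010010 | 1 | 1
  21 | 1000000000100101 | 1 | 0
  22 | 0000000001001010 | 0 | 1
  23 | 0000000010010101 | 0 | 0
  24 | 0000000100101010 | 0 | 1
  25 | 0000001001010101 | 0 | 0
  26 | 0000010010101010 | 0 | 1
  27 | 0000100101010101 | 0 | 0
  28 | 0001001010101010 | 0 | 1
  29 | 0010010101010101 | 0 | 0
  30 | 0100101010101010 | 0 | 1
  31 | 1001010101010101 | 1 | 1
  32 | 0010101010101011 | 0 | 1
  33 | 0101010101010111 | 0 | 1
  34 | 1010101010101111 | 1 | 1
  35 | 0101010101011111 | 0 | 1
  36 | 1010101010111111 | 1 | 0
  37 | 0101010101111110 | 0 | 1
  38 | 1010101011111101 | 1 | 1
  39 | 0101010111111011 | 0 | 0
  40 | 1010101111110110 | 1 | 0
  41 | 0101011111101100 | 0 | 1
  42 | 1010111111011001 | 1 | 0
  43 | 0101111110110010 | 0 | 0
  44 | 1011111101100100 | 1 | 0
  45 | 0111111011001000 | 0 | 0
  46 | 1111110110010000 | 1 | 0
  47 | 1111101100100000 | 1 | 1
  48 | 1111011001000001 | 1 | 1
  49 | 1110110010000011 | 1 | 0
  50 | 1101100100000110 | 1 | 1
  51 | 1011001000001101 | 1 | 0

0011110011100001010011000000000100101010101010111111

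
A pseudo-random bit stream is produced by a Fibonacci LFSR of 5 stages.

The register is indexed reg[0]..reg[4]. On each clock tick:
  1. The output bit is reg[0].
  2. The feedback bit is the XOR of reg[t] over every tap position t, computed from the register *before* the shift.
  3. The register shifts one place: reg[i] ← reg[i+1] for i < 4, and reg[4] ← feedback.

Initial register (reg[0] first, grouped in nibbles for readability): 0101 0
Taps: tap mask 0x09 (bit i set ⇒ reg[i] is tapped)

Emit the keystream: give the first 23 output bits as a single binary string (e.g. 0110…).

01010111011000111110011

k : reg_k → out_k, fb_k
0: 01010 → 0, fb=1
1: 10101 → 1, fb=1
2: 01011 → 0, fb=1
3: 10111 → 1, fb=0
4: 01110 → 0, fb=1
5: 11101 → 1, fb=1
6: 11011 → 1, fb=0
7: 10110 → 1, fb=0
8: 01100 → 0, fb=0
9: 11000 → 1, fb=1
10: 10001 → 1, fb=1
11: 00011 → 0, fb=1
12: 00111 → 0, fb=1
13: 01111 → 0, fb=1
14: 11111 → 1, fb=0
15: 11110 → 1, fb=0
16: 11100 → 1, fb=1
17: 11001 → 1, fb=1
18: 10011 → 1, fb=0
19: 00110 → 0, fb=1
20: 01101 → 0, fb=0
21: 11010 → 1, fb=0
22: 10100 → 1, fb=1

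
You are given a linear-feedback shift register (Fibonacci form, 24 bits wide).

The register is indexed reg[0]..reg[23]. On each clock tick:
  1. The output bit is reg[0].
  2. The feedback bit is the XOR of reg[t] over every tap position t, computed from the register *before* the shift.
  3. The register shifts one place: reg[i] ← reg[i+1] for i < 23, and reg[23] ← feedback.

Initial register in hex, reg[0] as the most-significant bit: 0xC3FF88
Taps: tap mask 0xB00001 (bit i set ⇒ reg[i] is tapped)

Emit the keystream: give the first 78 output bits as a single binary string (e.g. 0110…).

step | reg (before) | out | fb
   0 | 110000111111111110001000 | 1 | 0
   1 | 100001111111111100010000 | 1 | 1
   2 | 000011111111111000100001 | 0 | 1
   3 | 000111111111110001000011 | 0 | 1
   4 | 001111111111100010000111 | 0 | 0
   5 | 011111111111000100001110 | 0 | 0
   6 | 111111111110001000011100 | 1 | 1
   7 | 111111111100010000111001 | 1 | 1
   8 | 111111111000100001110011 | 1 | 0
   9 | 111111110001000011100110 | 1 | 0
  10 | 111111100010000111001100 | 1 | 1
  11 | 111111000100001110011001 | 1 | 1
  12 | 111110001000011100110011 | 1 | 0
  13 | 111100010000111001100110 | 1 | 0
  14 | 111000100001110011001100 | 1 | 1
  15 | 110001000011100110011001 | 1 | 1
  16 | 100010000111001100110011 | 1 | 0
  17 | 000100001110011001100110 | 0 | 1
  18 | 001000011100110011001101 | 0 | 1
  19 | 010000111001100110011011 | 0 | 0
  20 | 100001110011001100110110 | 1 | 0
  21 | 000011100110011001101100 | 0 | 0
  22 | 000111001100110011011000 | 0 | 1
  23 | 001110011001100110110001 | 0 | 1
  24 | 011100110011001101100011 | 0 | 1
  25 | 111001100110011011000111 | 1 | 1
  26 | 110011001100110110001111 | 1 | 0
  27 | 100110011001101100011110 | 1 | 1
  28 | 001100110011011000111101 | 0 | 1
  29 | 011001100110110001111011 | 0 | 0
  30 | 110011001101100011110110 | 1 | 0
  31 | 100110011011000111101100 | 1 | 1
  32 | 001100110110001111011001 | 0 | 0
  33 | 011001101100011110110010 | 0 | 0
  34 | 110011011000111101100100 | 1 | 0
  35 | 100110110001111011001000 | 1 | 0
  36 | 001101100011110110010000 | 0 | 0
  37 | 011011000111101100100000 | 0 | 0
  38 | 110110001111011001000000 | 1 | 1
  39 | 101100011110110010000001 | 1 | 0
  40 | 011000111101100100000010 | 0 | 0
  41 | 110001111011001000000100 | 1 | 0
  42 | 100011110110010000001000 | 1 | 0
  43 | 000111101100100000010000 | 0 | 0
  44 | 001111011001000000100000 | 0 | 0
  45 | 011110110010000001000000 | 0 | 0
  46 | 111101100100000010000000 | 1 | 1
  47 | 111011001000000100000001 | 1 | 0
  48 | 110110010000001000000010 | 1 | 1
  49 | 101100100000010000000101 | 1 | 1
  50 | 011001000000100000001011 | 0 | 0
  51 | 110010000001000000010110 | 1 | 0
  52 | 100100000010000000101100 | 1 | 1
  53 | 001000000100000001011001 | 0 | 0
  54 | 010000001000000010110010 | 0 | 0
  55 | 100000010000000101100100 | 1 | 0
  56 | 000000100000001011001000 | 0 | 1
  57 | 000001000000010110010001 | 0 | 1
  58 | 000010000000101100100011 | 0 | 1
  59 | 000100000001011001000111 | 0 | 0
  60 | 001000000010110010001110 | 0 | 0
  61 | 010000000101100100011100 | 0 | 0
  62 | 100000001011001000111000 | 1 | 0
  63 | 000000010110010001110000 | 0 | 0
  64 | 000000101100100011100000 | 0 | 0
  65 | 000001011001000111000000 | 0 | 0
  66 | 000010110010001110000000 | 0 | 0
  67 | 000101100100011100000000 | 0 | 0
  68 | 001011001000111000000000 | 0 | 0
  69 | 010110010001110000000000 | 0 | 0
  70 | 101100100011100000000000 | 1 | 1
  71 | 011001000111000000000001 | 0 | 1
  72 | 110010001110000000000011 | 1 | 0
  73 | 100100011100000000000110 | 1 | 0
  74 | 001000111000000000001100 | 0 | 0
  75 | 010001110000000000011000 | 0 | 1
  76 | 100011100000000000110001 | 1 | 0
  77 | 000111000000000001100010 | 0 | 0

110000111111111110001000011100110011001101100011110110010000001000000010110010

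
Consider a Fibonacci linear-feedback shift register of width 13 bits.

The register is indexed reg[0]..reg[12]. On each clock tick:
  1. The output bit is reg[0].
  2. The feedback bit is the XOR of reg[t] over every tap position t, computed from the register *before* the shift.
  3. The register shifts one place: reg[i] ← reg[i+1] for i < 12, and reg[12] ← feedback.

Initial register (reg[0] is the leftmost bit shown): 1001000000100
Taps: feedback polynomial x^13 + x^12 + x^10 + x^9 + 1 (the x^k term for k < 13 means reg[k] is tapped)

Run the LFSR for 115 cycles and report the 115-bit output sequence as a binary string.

1001000000100011011011000110000110001100011110001010100001110111011011110011010011001000001111000000000101101101101

k : reg_k → out_k, fb_k
0: 1001000000100 → 1, fb=0
1: 0010000001000 → 0, fb=1
2: 0100000010001 → 0, fb=1
3: 1000000100011 → 1, fb=0
4: 0000001000110 → 0, fb=1
5: 0000010001101 → 0, fb=1
6: 0000100011011 → 0, fb=0
7: 0001000110110 → 0, fb=1
8: 0010001101101 → 0, fb=1
9: 0100011011011 → 0, fb=0
10: 1000110110110 → 1, fb=0
11: 0001101101100 → 0, fb=0
12: 0011011011000 → 0, fb=1
13: 0110110110001 → 0, fb=1
14: 1101101100011 → 1, fb=0
15: 1011011000110 → 1, fb=0
16: 0110110001100 → 0, fb=0
17: 1101100011000 → 1, fb=0
18: 1011000110000 → 1, fb=1
19: 0110001100001 → 0, fb=1
20: 1100011000011 → 1, fb=0
21: 1000110000110 → 1, fb=0
22: 0001100001100 → 0, fb=0
23: 0011000011000 → 0, fb=1
24: 0110000110001 → 0, fb=1
25: 1100001100011 → 1, fb=0
26: 1000011000110 → 1, fb=0
27: 0000110001100 → 0, fb=0
28: 0001100011000 → 0, fb=1
29: 0011000110001 → 0, fb=1
30: 0110001100011 → 0, fb=1
31: 1100011000111 → 1, fb=1
32: 1000110001111 → 1, fb=0
33: 0001100011110 → 0, fb=0
34: 0011000111100 → 0, fb=0
35: 0110001111000 → 0, fb=1
36: 1100011110001 → 1, fb=0
37: 1000111100010 → 1, fb=1
38: 0001111000101 → 0, fb=0
39: 0011110001010 → 0, fb=1
40: 0111100010101 → 0, fb=0
41: 1111000101010 → 1, fb=0
42: 1110001010100 → 1, fb=0
43: 1100010101000 → 1, fb=0
44: 1000101010000 → 1, fb=1
45: 0001010100001 → 0, fb=1
46: 0010101000011 → 0, fb=1
47: 0101010000111 → 0, fb=0
48: 1010100001110 → 1, fb=1
49: 0101000011101 → 0, fb=1
50: 1010000111011 → 1, fb=1
51: 0100001110111 → 0, fb=0
52: 1000011101110 → 1, fb=1
53: 0000111011101 → 0, fb=1
54: 0001110111011 → 0, fb=0
55: 0011101110110 → 0, fb=1
56: 0111011101101 → 0, fb=1
57: 1110111011011 → 1, fb=1
58: 1101110110111 → 1, fb=1
59: 1011101101111 → 1, fb=0
60: 0111011011110 → 0, fb=0
61: 1110110111100 → 1, fb=1
62: 1101101111001 → 1, fb=1
63: 1011011110011 → 1, fb=0
64: 0110111100110 → 0, fb=1
65: 1101111001101 → 1, fb=0
66: 1011110011010 → 1, fb=0
67: 0111100110100 → 0, fb=1
68: 1111001101001 → 1, fb=1
69: 1110011010011 → 1, fb=0
70: 1100110100110 → 1, fb=0
71: 1001101001100 → 1, fb=1
72: 0011010011001 → 0, fb=0
73: 0110100110010 → 0, fb=0
74: 1101001100100 → 1, fb=0
75: 1010011001000 → 1, fb=0
76: 0100110010000 → 0, fb=0
77: 1001100100000 → 1, fb=1
78: 0011001000001 → 0, fb=1
79: 0110010000011 → 0, fb=1
80: 1100100000111 → 1, fb=1
81: 1001000001111 → 1, fb=0
82: 0010000011110 → 0, fb=0
83: 0100000111100 → 0, fb=0
84: 1000001111000 → 1, fb=0
85: 0000011110000 → 0, fb=0
86: 0000111100000 → 0, fb=0
87: 0001111000000 → 0, fb=0
88: 0011110000000 → 0, fb=0
89: 0111100000000 → 0, fb=0
90: 1111000000000 → 1, fb=1
91: 1110000000001 → 1, fb=0
92: 1100000000010 → 1, fb=1
93: 1000000000101 → 1, fb=1
94: 0000000001011 → 0, fb=0
95: 0000000010110 → 0, fb=1
96: 0000000101101 → 0, fb=1
97: 0000001011011 → 0, fb=0
98: 0000010110110 → 0, fb=1
99: 0000101101101 → 0, fb=1
100: 0001011011011 → 0, fb=0
101: 0010110110110 → 0, fb=1
102: 0101101101101 → 0, fb=1
103: 1011011011011 → 1, fb=1
104: 0110110110111 → 0, fb=0
105: 1101101101110 → 1, fb=1
106: 1011011011101 → 1, fb=0
107: 0110110111010 → 0, fb=1
108: 1101101110101 → 1, fb=1
109: 1011011101011 → 1, fb=1
110: 0110111010111 → 0, fb=0
111: 1101110101110 → 1, fb=1
112: 1011101011101 → 1, fb=0
113: 0111010111010 → 0, fb=1
114: 1110101110101 → 1, fb=1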